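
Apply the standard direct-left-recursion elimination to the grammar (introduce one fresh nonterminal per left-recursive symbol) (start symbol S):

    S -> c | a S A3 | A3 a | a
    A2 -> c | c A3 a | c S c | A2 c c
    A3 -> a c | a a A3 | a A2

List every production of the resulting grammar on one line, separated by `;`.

Directly left-recursive nonterminal: A2.
For A2: α = {c c}, β = {c, c A3 a, c S c}. Rewrite as A2 → β A2' and A2' → α A2' | ε.

S -> c | a S A3 | A3 a | a; A2 -> c A2' | c A3 a A2' | c S c A2'; A3 -> a c | a a A3 | a A2; A2' -> c c A2' | eps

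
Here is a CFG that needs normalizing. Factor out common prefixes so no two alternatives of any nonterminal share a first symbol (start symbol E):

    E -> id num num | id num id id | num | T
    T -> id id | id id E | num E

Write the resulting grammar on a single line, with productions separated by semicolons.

E -> num | T | id num E'; T -> num E | id id T'; E' -> num | id id; T' -> eps | E

E has alternatives sharing prefix 'id num': factor to E → id num E' with E' → num | id id.
T has alternatives sharing prefix 'id id': factor to T → id id T' with T' → ε | E.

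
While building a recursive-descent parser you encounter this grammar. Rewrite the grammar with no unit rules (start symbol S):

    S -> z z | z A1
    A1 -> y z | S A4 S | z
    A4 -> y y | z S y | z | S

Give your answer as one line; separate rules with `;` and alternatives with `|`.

Unit pairs: A4 ⇒* {S}.
For each unit pair (A, B), copy every non-unit production of B to A, then drop all unit productions.

S -> z z | z A1; A1 -> y z | S A4 S | z; A4 -> y y | z S y | z | z z | z A1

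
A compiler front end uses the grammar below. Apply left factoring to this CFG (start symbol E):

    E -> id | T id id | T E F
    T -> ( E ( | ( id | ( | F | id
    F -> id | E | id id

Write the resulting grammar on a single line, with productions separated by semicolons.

E has alternatives sharing prefix 'T': factor to E → T E' with E' → id id | E F.
T has alternatives sharing prefix '(': factor to T → ( T' with T' → E ( | id | ε.
F has alternatives sharing prefix 'id': factor to F → id F' with F' → ε | id.

E -> id | T E'; T -> F | id | ( T'; F -> E | id F'; E' -> id id | E F; T' -> E ( | id | ε; F' -> ε | id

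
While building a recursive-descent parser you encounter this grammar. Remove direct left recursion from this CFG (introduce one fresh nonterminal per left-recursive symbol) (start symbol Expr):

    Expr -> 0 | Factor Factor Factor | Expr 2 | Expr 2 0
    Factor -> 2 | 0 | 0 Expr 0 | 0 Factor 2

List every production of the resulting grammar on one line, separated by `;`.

Expr -> 0 Expr1 | Factor Factor Factor Expr1; Factor -> 2 | 0 | 0 Expr 0 | 0 Factor 2; Expr1 -> 2 Expr1 | 2 0 Expr1 | ε

Directly left-recursive nonterminal: Expr.
For Expr: α = {2, 2 0}, β = {0, Factor Factor Factor}. Rewrite as Expr → β Expr1 and Expr1 → α Expr1 | ε.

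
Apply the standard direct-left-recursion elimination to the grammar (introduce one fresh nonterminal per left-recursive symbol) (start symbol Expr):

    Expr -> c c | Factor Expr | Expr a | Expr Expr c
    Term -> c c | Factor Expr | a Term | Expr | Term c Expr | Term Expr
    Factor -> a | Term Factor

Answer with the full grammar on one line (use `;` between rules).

Expr -> c c Expr1 | Factor Expr Expr1; Term -> c c Term1 | Factor Expr Term1 | a Term Term1 | Expr Term1; Factor -> a | Term Factor; Expr1 -> a Expr1 | Expr c Expr1 | ε; Term1 -> c Expr Term1 | Expr Term1 | ε

Left recursion appears on Expr, Term.
For Expr: α = {a, Expr c}, β = {c c, Factor Expr}. Rewrite as Expr → β Expr1 and Expr1 → α Expr1 | ε.
For Term: α = {c Expr, Expr}, β = {c c, Factor Expr, a Term, Expr}. Rewrite as Term → β Term1 and Term1 → α Term1 | ε.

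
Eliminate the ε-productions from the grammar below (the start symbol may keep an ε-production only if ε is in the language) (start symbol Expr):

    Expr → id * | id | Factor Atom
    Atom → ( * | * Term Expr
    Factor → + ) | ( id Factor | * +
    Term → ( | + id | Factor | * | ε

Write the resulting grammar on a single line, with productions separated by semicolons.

Expr → id * | id | Factor Atom; Atom → ( * | * Term Expr | * Expr; Factor → + ) | ( id Factor | * +; Term → ( | + id | Factor | *

Nullable nonterminals: {Term}.
ε ∉ L(G), so no ε-production is kept.
Add the nullable-subset variants: Atom → * Term Expr gives * Term Expr | * Expr.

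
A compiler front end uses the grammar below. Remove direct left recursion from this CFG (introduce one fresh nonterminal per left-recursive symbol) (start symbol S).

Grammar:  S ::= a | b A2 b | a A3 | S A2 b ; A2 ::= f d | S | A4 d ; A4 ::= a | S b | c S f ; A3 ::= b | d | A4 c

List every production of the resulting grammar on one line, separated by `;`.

S ::= a S' | b A2 b S' | a A3 S'; A2 ::= f d | S | A4 d; A4 ::= a | S b | c S f; A3 ::= b | d | A4 c; S' ::= A2 b S' | ε

Directly left-recursive nonterminal: S.
For S: α = {A2 b}, β = {a, b A2 b, a A3}. Rewrite as S → β S' and S' → α S' | ε.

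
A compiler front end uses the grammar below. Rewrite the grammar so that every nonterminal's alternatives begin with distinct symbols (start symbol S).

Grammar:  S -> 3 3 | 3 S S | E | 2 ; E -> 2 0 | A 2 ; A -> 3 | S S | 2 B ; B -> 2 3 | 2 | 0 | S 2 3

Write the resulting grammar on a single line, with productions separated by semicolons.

S -> E | 2 | 3 S'; E -> 2 0 | A 2; A -> 3 | S S | 2 B; B -> 0 | S 2 3 | 2 B'; S' -> 3 | S S; B' -> 3 | ε

S has alternatives sharing prefix '3': factor to S → 3 S' with S' → 3 | S S.
B has alternatives sharing prefix '2': factor to B → 2 B' with B' → 3 | ε.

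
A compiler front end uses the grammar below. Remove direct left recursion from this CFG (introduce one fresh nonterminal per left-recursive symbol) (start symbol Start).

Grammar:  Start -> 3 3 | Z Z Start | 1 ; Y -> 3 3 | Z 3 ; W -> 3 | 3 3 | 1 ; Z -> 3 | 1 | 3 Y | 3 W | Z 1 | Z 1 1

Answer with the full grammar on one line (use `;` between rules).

Start -> 3 3 | Z Z Start | 1; Y -> 3 3 | Z 3; W -> 3 | 3 3 | 1; Z -> 3 Z1 | 1 Z1 | 3 Y Z1 | 3 W Z1; Z1 -> 1 Z1 | 1 1 Z1 | ε

Left recursion appears on Z.
For Z: α = {1, 1 1}, β = {3, 1, 3 Y, 3 W}. Rewrite as Z → β Z1 and Z1 → α Z1 | ε.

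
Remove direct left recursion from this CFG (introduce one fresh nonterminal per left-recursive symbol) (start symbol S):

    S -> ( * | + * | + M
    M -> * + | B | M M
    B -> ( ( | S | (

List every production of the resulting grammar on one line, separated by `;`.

Left recursion appears on M.
For M: α = {M}, β = {* +, B}. Rewrite as M → β M' and M' → α M' | ε.

S -> ( * | + * | + M; M -> * + M' | B M'; B -> ( ( | S | (; M' -> M M' | epsilon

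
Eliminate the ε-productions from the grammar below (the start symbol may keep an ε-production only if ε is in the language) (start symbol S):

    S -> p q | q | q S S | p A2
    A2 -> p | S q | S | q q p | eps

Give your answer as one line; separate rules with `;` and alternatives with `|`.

S -> p q | q | q S S | p A2 | p; A2 -> p | S q | S | q q p

Nullable set = {A2}.
ε ∉ L(G), so no ε-production is kept.
Expand every rule over subsets of its nullable positions: S → p A2 gives p A2 | p.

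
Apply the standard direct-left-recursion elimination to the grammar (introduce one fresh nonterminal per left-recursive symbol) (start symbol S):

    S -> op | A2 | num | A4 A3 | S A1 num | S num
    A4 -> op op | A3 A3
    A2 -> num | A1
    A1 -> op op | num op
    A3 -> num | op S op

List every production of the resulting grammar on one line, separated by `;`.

S -> op S' | A2 S' | num S' | A4 A3 S'; A4 -> op op | A3 A3; A2 -> num | A1; A1 -> op op | num op; A3 -> num | op S op; S' -> A1 num S' | num S' | epsilon

Directly left-recursive nonterminal: S.
For S: α = {A1 num, num}, β = {op, A2, num, A4 A3}. Rewrite as S → β S' and S' → α S' | ε.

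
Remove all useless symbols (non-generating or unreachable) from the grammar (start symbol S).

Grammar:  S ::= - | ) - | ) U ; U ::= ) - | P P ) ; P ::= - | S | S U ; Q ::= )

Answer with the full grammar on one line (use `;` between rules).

Generating nonterminals: {P, Q, S, U}.
Reachable from S after that: {P, S, U}.
Removed useless symbols: {Q} and every production mentioning them.

S ::= - | ) - | ) U; U ::= ) - | P P ); P ::= - | S | S U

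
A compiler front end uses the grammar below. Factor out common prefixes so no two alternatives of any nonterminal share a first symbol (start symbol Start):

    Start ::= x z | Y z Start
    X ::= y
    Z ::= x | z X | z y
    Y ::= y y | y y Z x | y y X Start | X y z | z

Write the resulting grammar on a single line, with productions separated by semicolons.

Z has alternatives sharing prefix 'z': factor to Z → z Z1 with Z1 → X | y.
Y has alternatives sharing prefix 'y y': factor to Y → y y Y1 with Y1 → ε | Z x | X Start.

Start ::= x z | Y z Start; X ::= y; Z ::= x | z Z1; Y ::= X y z | z | y y Y1; Z1 ::= X | y; Y1 ::= ε | Z x | X Start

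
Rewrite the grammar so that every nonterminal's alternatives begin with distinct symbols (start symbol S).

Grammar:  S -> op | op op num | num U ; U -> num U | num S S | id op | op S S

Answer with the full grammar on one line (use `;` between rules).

S -> num U | op S'; U -> id op | op S S | num U'; S' -> eps | op num; U' -> U | S S

S has alternatives sharing prefix 'op': factor to S → op S' with S' → ε | op num.
U has alternatives sharing prefix 'num': factor to U → num U' with U' → U | S S.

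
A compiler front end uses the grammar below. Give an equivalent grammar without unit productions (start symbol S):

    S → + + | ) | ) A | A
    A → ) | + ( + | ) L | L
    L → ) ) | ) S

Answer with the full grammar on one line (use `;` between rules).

Unit pairs: A ⇒* {L}; S ⇒* {A, L}.
Replace each nonterminal's rules with the union of the non-unit rules of every nonterminal it unit-derives.

S → ) ) | ) S | + + | ) | ) A | + ( + | ) L; A → ) ) | ) S | ) | + ( + | ) L; L → ) ) | ) S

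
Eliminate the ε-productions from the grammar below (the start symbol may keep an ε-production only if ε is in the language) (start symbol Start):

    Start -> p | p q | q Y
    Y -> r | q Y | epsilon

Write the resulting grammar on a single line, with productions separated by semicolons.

The nullable symbols are {Y}.
ε ∉ L(G), so no ε-production is kept.
For each production, add variants omitting each subset of nullable occurrences: Start → q Y gives q Y | q. Y → q Y gives q Y | q.

Start -> p | p q | q Y | q; Y -> r | q Y | q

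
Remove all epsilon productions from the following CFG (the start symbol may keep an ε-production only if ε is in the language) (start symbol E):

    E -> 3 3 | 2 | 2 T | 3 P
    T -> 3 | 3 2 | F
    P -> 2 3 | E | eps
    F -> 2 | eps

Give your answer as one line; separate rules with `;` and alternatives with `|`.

E -> 3 3 | 2 | 2 T | 3 P | 3; T -> 3 | 3 2 | F; P -> 2 3 | E; F -> 2

The nullable symbols are {F, P, T}.
ε ∉ L(G), so no ε-production is kept.
Expand every rule over subsets of its nullable positions: E → 3 P gives 3 P | 3.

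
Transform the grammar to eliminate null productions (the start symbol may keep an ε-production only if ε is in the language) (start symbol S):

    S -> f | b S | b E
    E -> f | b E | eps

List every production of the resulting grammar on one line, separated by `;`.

Nullable set = {E}.
ε ∉ L(G), so no ε-production is kept.
For each production, add variants omitting each subset of nullable occurrences: S → b E gives b E | b. E → b E gives b E | b.

S -> f | b S | b E | b; E -> f | b E | b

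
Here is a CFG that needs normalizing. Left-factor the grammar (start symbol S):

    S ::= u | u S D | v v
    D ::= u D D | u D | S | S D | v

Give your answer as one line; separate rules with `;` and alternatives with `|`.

S has alternatives sharing prefix 'u': factor to S → u S' with S' → ε | S D.
D has alternatives sharing prefix 'u D': factor to D → u D D' with D' → D | ε.
D has alternatives sharing prefix 'S': factor to D → S D'' with D'' → ε | D.

S ::= v v | u S'; D ::= v | u D D' | S D''; S' ::= ε | S D; D' ::= D | ε; D'' ::= ε | D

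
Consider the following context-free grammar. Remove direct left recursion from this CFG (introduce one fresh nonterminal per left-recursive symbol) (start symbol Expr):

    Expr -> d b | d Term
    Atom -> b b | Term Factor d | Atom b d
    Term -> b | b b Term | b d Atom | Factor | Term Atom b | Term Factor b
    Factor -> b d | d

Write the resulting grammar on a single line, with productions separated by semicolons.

Atom, Term are directly left-recursive.
For Atom: α = {b d}, β = {b b, Term Factor d}. Rewrite as Atom → β Atom1 and Atom1 → α Atom1 | ε.
For Term: α = {Atom b, Factor b}, β = {b, b b Term, b d Atom, Factor}. Rewrite as Term → β Term1 and Term1 → α Term1 | ε.

Expr -> d b | d Term; Atom -> b b Atom1 | Term Factor d Atom1; Term -> b Term1 | b b Term Term1 | b d Atom Term1 | Factor Term1; Factor -> b d | d; Atom1 -> b d Atom1 | ε; Term1 -> Atom b Term1 | Factor b Term1 | ε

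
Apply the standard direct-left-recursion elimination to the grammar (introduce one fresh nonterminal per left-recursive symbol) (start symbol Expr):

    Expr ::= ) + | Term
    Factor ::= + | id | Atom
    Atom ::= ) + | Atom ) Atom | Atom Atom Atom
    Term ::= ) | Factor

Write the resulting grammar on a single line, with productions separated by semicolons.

Expr ::= ) + | Term; Factor ::= + | id | Atom; Atom ::= ) + Atom1; Term ::= ) | Factor; Atom1 ::= ) Atom Atom1 | Atom Atom Atom1 | epsilon

Directly left-recursive nonterminal: Atom.
For Atom: α = {) Atom, Atom Atom}, β = {) +}. Rewrite as Atom → β Atom1 and Atom1 → α Atom1 | ε.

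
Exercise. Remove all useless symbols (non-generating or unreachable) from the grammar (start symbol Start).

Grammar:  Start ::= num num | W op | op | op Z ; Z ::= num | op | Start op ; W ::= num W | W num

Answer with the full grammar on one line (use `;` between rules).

Generating nonterminals: {Start, Z}.
Reachable from Start after that: {Start, Z}.
Removed useless symbols: {W} and every production mentioning them.

Start ::= num num | op | op Z; Z ::= num | op | Start op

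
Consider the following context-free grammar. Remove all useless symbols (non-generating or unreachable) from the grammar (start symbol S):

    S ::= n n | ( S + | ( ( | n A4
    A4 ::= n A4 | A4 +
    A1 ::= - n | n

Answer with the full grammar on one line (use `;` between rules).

S ::= n n | ( S + | ( (

Generating nonterminals: {A1, S}.
Reachable from S after that: {S}.
Removed useless symbols: {A1, A4} and every production mentioning them.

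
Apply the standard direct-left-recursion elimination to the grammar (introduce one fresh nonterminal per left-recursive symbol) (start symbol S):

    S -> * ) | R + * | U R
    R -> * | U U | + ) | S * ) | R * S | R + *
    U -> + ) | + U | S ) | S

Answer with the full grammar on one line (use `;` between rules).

R is directly left-recursive.
For R: α = {* S, + *}, β = {*, U U, + ), S * )}. Rewrite as R → β R' and R' → α R' | ε.

S -> * ) | R + * | U R; R -> * R' | U U R' | + ) R' | S * ) R'; U -> + ) | + U | S ) | S; R' -> * S R' | + * R' | epsilon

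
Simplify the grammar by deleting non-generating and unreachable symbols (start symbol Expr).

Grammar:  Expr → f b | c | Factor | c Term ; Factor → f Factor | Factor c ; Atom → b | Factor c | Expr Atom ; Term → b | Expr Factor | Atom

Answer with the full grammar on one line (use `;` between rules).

Expr → f b | c | c Term; Atom → b | Expr Atom; Term → b | Atom

Generating nonterminals: {Atom, Expr, Term}.
Reachable from Expr after that: {Atom, Expr, Term}.
Removed useless symbols: {Factor} and every production mentioning them.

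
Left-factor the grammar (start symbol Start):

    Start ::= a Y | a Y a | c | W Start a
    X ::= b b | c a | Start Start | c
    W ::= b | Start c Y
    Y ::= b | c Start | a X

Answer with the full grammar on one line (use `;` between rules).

Start ::= c | W Start a | a Y Start1; X ::= b b | Start Start | c X1; W ::= b | Start c Y; Y ::= b | c Start | a X; Start1 ::= ε | a; X1 ::= a | ε

Start has alternatives sharing prefix 'a Y': factor to Start → a Y Start1 with Start1 → ε | a.
X has alternatives sharing prefix 'c': factor to X → c X1 with X1 → a | ε.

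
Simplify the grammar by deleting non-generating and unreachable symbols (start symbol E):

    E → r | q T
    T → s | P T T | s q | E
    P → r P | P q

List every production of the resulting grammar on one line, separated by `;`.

Generating nonterminals: {E, T}.
Reachable from E after that: {E, T}.
Removed useless symbols: {P} and every production mentioning them.

E → r | q T; T → s | s q | E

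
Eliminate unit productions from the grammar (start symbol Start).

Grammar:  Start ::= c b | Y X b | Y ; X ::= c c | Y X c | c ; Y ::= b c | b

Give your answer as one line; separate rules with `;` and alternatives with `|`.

Start ::= c b | Y X b | b c | b; X ::= c c | Y X c | c; Y ::= b c | b

Unit pairs: Start ⇒* {Y}.
For each unit pair (A, B), copy every non-unit production of B to A, then drop all unit productions.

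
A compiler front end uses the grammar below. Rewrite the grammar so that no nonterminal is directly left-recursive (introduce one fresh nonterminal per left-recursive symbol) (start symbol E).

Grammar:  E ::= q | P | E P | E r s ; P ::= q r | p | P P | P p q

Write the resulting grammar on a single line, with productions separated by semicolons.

E, P are directly left-recursive.
For E: α = {P, r s}, β = {q, P}. Rewrite as E → β E' and E' → α E' | ε.
For P: α = {P, p q}, β = {q r, p}. Rewrite as P → β P' and P' → α P' | ε.

E ::= q E' | P E'; P ::= q r P' | p P'; E' ::= P E' | r s E' | ε; P' ::= P P' | p q P' | ε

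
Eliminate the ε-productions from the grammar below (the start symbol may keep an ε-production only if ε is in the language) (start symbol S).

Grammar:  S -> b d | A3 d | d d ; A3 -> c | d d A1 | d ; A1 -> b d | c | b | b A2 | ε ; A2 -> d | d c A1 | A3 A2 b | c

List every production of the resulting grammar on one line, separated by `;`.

Nullable nonterminals: {A1}.
ε ∉ L(G), so no ε-production is kept.
Expand every rule over subsets of its nullable positions: A3 → d d A1 gives d d A1 | d d. A2 → d c A1 gives d c A1 | d c.

S -> b d | A3 d | d d; A3 -> c | d d A1 | d d | d; A1 -> b d | c | b | b A2; A2 -> d | d c A1 | d c | A3 A2 b | c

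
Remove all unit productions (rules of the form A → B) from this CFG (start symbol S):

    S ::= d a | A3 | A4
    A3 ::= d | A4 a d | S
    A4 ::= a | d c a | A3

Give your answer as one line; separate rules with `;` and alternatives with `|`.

Unit pairs: A3 ⇒* {A4, S}; A4 ⇒* {A3, S}; S ⇒* {A3, A4}.
Replace each nonterminal's rules with the union of the non-unit rules of every nonterminal it unit-derives.

S ::= a | d c a | d a | d | A4 a d; A3 ::= a | d c a | d a | d | A4 a d; A4 ::= a | d c a | d a | d | A4 a d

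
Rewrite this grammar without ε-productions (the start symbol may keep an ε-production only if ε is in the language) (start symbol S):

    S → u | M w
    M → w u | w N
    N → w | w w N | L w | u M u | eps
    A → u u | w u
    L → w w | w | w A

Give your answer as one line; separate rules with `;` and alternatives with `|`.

S → u | M w; M → w u | w N | w; N → w | w w N | w w | L w | u M u; A → u u | w u; L → w w | w | w A

Nullable nonterminals: {N}.
ε ∉ L(G), so no ε-production is kept.
Add the nullable-subset variants: M → w N gives w N | w. N → w w N gives w w N | w w.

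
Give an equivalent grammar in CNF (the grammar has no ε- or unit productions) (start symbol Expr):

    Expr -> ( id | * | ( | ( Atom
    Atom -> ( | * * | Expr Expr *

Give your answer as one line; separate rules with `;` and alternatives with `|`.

Expr -> X1 X2 | * | ( | X1 Atom; Atom -> ( | X3 X3 | Expr Y1; X1 -> (; X2 -> id; X3 -> *; Y1 -> Expr X3

Introduce a nonterminal for each terminal appearing in a rule of length ≥ 2: X1 → (, X2 → id, X3 → *.
Binarize each right-hand side of length ≥ 3 by chaining fresh nonterminals (Y1, Y2, …): affected rules were Atom → Expr Expr X3.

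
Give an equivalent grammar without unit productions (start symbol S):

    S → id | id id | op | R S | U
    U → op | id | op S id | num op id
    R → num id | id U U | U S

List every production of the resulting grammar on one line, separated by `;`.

Unit pairs: S ⇒* {U}.
For each unit pair (A, B), copy every non-unit production of B to A, then drop all unit productions.

S → op | id | op S id | num op id | id id | R S; U → op | id | op S id | num op id; R → num id | id U U | U S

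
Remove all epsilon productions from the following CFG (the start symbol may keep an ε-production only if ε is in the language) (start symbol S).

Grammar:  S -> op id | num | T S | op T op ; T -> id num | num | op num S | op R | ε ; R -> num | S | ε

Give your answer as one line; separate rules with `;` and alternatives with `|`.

Nullable set = {R, T}.
ε ∉ L(G), so no ε-production is kept.
Expand every rule over subsets of its nullable positions: S → op T op gives op T op | op op. T → op R gives op R | op.

S -> op id | num | T S | op T op | op op; T -> id num | num | op num S | op R | op; R -> num | S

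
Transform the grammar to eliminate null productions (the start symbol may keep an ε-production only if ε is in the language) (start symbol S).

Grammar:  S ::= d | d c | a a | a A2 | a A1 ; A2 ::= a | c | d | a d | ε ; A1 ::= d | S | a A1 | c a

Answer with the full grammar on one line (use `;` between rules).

Nullable nonterminals: {A2}.
ε ∉ L(G), so no ε-production is kept.
Expand every rule over subsets of its nullable positions: S → a A2 gives a A2 | a.

S ::= d | d c | a a | a A2 | a | a A1; A2 ::= a | c | d | a d; A1 ::= d | S | a A1 | c a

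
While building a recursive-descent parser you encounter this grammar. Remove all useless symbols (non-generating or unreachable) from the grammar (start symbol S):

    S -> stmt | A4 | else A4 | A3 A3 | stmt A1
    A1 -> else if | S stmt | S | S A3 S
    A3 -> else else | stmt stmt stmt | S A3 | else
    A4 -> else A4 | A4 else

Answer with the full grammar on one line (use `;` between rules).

Generating nonterminals: {A1, A3, S}.
Reachable from S after that: {A1, A3, S}.
Removed useless symbols: {A4} and every production mentioning them.

S -> stmt | A3 A3 | stmt A1; A1 -> else if | S stmt | S | S A3 S; A3 -> else else | stmt stmt stmt | S A3 | else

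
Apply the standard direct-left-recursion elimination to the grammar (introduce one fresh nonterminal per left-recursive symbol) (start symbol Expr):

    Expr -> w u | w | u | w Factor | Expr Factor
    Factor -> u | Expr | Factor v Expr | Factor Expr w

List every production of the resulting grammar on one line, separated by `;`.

Left recursion appears on Expr, Factor.
For Expr: α = {Factor}, β = {w u, w, u, w Factor}. Rewrite as Expr → β Expr1 and Expr1 → α Expr1 | ε.
For Factor: α = {v Expr, Expr w}, β = {u, Expr}. Rewrite as Factor → β Factor1 and Factor1 → α Factor1 | ε.

Expr -> w u Expr1 | w Expr1 | u Expr1 | w Factor Expr1; Factor -> u Factor1 | Expr Factor1; Expr1 -> Factor Expr1 | ε; Factor1 -> v Expr Factor1 | Expr w Factor1 | ε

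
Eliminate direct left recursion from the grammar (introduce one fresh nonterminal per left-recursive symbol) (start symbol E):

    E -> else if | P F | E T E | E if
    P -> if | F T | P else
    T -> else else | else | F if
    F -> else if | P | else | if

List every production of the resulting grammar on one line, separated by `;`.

E, P are directly left-recursive.
For E: α = {T E, if}, β = {else if, P F}. Rewrite as E → β E' and E' → α E' | ε.
For P: α = {else}, β = {if, F T}. Rewrite as P → β P' and P' → α P' | ε.

E -> else if E' | P F E'; P -> if P' | F T P'; T -> else else | else | F if; F -> else if | P | else | if; E' -> T E E' | if E' | ε; P' -> else P' | ε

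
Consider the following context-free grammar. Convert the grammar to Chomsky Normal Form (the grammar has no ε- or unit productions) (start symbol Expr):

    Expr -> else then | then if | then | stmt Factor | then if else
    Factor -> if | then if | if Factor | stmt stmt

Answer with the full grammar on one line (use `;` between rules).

Introduce a nonterminal for each terminal appearing in a rule of length ≥ 2: X1 → else, X2 → then, X3 → if, X4 → stmt.
Binarize each right-hand side of length ≥ 3 by chaining fresh nonterminals (Y1, Y2, …): affected rules were Expr → X2 X3 X1.

Expr -> X1 X2 | X2 X3 | then | X4 Factor | X2 Y1; Factor -> if | X2 X3 | X3 Factor | X4 X4; X1 -> else; X2 -> then; X3 -> if; X4 -> stmt; Y1 -> X3 X1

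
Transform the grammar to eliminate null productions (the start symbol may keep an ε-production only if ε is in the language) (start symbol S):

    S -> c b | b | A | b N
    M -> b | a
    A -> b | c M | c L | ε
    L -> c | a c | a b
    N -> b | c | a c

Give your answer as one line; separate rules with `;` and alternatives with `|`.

Nullable nonterminals: {A, S}.
ε ∈ L(G) since S is nullable, so keep S → ε.

S -> c b | b | A | b N | ε; M -> b | a; A -> b | c M | c L; L -> c | a c | a b; N -> b | c | a c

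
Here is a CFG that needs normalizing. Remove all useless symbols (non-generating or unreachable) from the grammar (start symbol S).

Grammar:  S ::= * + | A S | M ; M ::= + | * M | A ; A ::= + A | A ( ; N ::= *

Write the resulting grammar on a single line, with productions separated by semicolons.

S ::= * + | M; M ::= + | * M

Generating nonterminals: {M, N, S}.
Reachable from S after that: {M, S}.
Removed useless symbols: {A, N} and every production mentioning them.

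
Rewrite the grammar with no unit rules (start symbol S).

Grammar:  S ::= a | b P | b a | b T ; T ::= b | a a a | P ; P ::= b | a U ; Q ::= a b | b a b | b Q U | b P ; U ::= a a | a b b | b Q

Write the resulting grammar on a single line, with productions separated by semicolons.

S ::= a | b P | b a | b T; T ::= b | a U | a a a; P ::= b | a U; Q ::= a b | b a b | b Q U | b P; U ::= a a | a b b | b Q

Unit pairs: T ⇒* {P}.
Replace each nonterminal's rules with the union of the non-unit rules of every nonterminal it unit-derives.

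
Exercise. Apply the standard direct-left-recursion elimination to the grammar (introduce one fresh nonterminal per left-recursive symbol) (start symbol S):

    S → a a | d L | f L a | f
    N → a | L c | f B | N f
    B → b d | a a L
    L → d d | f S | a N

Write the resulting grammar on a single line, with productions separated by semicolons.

N is directly left-recursive.
For N: α = {f}, β = {a, L c, f B}. Rewrite as N → β N' and N' → α N' | ε.

S → a a | d L | f L a | f; N → a N' | L c N' | f B N'; B → b d | a a L; L → d d | f S | a N; N' → f N' | ε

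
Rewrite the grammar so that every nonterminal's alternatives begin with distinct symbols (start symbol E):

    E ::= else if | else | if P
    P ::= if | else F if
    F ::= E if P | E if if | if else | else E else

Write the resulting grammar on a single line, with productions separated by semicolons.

E has alternatives sharing prefix 'else': factor to E → else E' with E' → if | ε.
F has alternatives sharing prefix 'E if': factor to F → E if F' with F' → P | if.

E ::= if P | else E'; P ::= if | else F if; F ::= if else | else E else | E if F'; E' ::= if | ε; F' ::= P | if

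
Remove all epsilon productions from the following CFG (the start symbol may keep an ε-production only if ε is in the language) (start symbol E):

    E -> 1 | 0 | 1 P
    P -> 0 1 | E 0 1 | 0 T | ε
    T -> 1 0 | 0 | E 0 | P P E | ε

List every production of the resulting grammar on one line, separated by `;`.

E -> 1 | 0 | 1 P; P -> 0 1 | E 0 1 | 0 T | 0; T -> 1 0 | 0 | E 0 | P P E | P E | E

Nullable set = {P, T}.
ε ∉ L(G), so no ε-production is kept.
Add the nullable-subset variants: P → 0 T gives 0 T | 0. T → P P E gives P P E | P E | E.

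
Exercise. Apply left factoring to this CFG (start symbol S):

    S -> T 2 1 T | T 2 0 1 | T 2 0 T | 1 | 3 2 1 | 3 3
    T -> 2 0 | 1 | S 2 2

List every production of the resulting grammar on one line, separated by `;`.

S has alternatives sharing prefix 'T 2': factor to S → T 2 S' with S' → 1 T | 0 1 | 0 T.
S has alternatives sharing prefix '3': factor to S → 3 S'' with S'' → 2 1 | 3.
S' has alternatives sharing prefix '0': factor to S' → 0 S''' with S''' → 1 | T.

S -> 1 | T 2 S' | 3 S''; T -> 2 0 | 1 | S 2 2; S' -> 1 T | 0 S'''; S'' -> 2 1 | 3; S''' -> 1 | T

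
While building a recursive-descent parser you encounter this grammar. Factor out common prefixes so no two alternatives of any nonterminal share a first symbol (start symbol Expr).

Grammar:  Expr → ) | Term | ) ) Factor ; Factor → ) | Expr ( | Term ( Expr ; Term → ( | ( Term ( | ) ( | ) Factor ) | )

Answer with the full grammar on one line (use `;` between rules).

Expr has alternatives sharing prefix ')': factor to Expr → ) Expr1 with Expr1 → ε | ) Factor.
Term has alternatives sharing prefix ')': factor to Term → ) Term1 with Term1 → ( | Factor ) | ε.
Term has alternatives sharing prefix '(': factor to Term → ( Term2 with Term2 → ε | Term (.

Expr → Term | ) Expr1; Factor → ) | Expr ( | Term ( Expr; Term → ) Term1 | ( Term2; Expr1 → epsilon | ) Factor; Term1 → ( | Factor ) | epsilon; Term2 → epsilon | Term (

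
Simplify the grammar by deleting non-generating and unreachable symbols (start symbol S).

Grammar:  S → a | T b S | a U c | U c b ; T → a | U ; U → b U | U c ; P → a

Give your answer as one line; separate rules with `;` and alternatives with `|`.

Generating nonterminals: {P, S, T}.
Reachable from S after that: {S, T}.
Removed useless symbols: {P, U} and every production mentioning them.

S → a | T b S; T → a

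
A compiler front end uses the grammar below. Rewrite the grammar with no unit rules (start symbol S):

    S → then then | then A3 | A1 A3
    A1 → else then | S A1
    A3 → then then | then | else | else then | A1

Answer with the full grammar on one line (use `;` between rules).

Unit pairs: A3 ⇒* {A1}.
For every A with A ⇒* B via unit rules, add B's non-unit alternatives to A; then delete every rule of the form X → Y.

S → then then | then A3 | A1 A3; A1 → else then | S A1; A3 → else then | S A1 | then then | then | else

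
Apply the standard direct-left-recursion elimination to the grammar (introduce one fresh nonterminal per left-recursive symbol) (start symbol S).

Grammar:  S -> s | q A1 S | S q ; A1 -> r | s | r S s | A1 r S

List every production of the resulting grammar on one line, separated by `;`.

Left recursion appears on S, A1.
For S: α = {q}, β = {s, q A1 S}. Rewrite as S → β S' and S' → α S' | ε.
For A1: α = {r S}, β = {r, s, r S s}. Rewrite as A1 → β A1' and A1' → α A1' | ε.

S -> s S' | q A1 S S'; A1 -> r A1' | s A1' | r S s A1'; S' -> q S' | ε; A1' -> r S A1' | ε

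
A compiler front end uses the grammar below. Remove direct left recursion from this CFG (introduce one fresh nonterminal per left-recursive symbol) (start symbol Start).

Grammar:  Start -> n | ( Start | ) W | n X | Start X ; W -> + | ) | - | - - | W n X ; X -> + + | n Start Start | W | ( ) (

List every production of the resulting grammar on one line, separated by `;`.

Directly left-recursive nonterminals: Start, W.
For Start: α = {X}, β = {n, ( Start, ) W, n X}. Rewrite as Start → β Start1 and Start1 → α Start1 | ε.
For W: α = {n X}, β = {+, ), -, - -}. Rewrite as W → β W1 and W1 → α W1 | ε.

Start -> n Start1 | ( Start Start1 | ) W Start1 | n X Start1; W -> + W1 | ) W1 | - W1 | - - W1; X -> + + | n Start Start | W | ( ) (; Start1 -> X Start1 | ε; W1 -> n X W1 | ε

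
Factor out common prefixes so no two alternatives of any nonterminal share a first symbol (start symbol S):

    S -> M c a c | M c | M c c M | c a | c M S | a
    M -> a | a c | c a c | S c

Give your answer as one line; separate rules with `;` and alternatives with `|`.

S -> a | M c S' | c S''; M -> c a c | S c | a M'; S' -> a c | ε | c M; S'' -> a | M S; M' -> ε | c

S has alternatives sharing prefix 'M c': factor to S → M c S' with S' → a c | ε | c M.
S has alternatives sharing prefix 'c': factor to S → c S'' with S'' → a | M S.
M has alternatives sharing prefix 'a': factor to M → a M' with M' → ε | c.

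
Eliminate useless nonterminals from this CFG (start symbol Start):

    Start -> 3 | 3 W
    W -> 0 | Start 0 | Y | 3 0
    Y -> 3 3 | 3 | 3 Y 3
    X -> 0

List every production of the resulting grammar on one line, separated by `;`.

Generating nonterminals: {Start, W, X, Y}.
Reachable from Start after that: {Start, W, Y}.
Removed useless symbols: {X} and every production mentioning them.

Start -> 3 | 3 W; W -> 0 | Start 0 | Y | 3 0; Y -> 3 3 | 3 | 3 Y 3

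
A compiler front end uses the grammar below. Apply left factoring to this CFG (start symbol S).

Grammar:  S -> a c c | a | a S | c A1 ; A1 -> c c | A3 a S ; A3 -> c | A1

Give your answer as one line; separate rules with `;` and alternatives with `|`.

S -> c A1 | a S'; A1 -> c c | A3 a S; A3 -> c | A1; S' -> c c | ε | S

S has alternatives sharing prefix 'a': factor to S → a S' with S' → c c | ε | S.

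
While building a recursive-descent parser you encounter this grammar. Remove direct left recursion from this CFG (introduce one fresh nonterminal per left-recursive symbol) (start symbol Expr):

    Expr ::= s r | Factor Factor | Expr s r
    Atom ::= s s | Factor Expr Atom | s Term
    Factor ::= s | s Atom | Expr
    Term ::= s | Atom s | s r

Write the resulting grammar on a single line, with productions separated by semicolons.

Expr ::= s r Expr1 | Factor Factor Expr1; Atom ::= s s | Factor Expr Atom | s Term; Factor ::= s | s Atom | Expr; Term ::= s | Atom s | s r; Expr1 ::= s r Expr1 | eps

Expr is directly left-recursive.
For Expr: α = {s r}, β = {s r, Factor Factor}. Rewrite as Expr → β Expr1 and Expr1 → α Expr1 | ε.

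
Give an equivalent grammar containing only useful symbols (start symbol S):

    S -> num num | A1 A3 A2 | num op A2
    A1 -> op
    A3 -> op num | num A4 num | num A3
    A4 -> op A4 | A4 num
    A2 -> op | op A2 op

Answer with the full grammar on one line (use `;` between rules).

S -> num num | A1 A3 A2 | num op A2; A1 -> op; A3 -> op num | num A3; A2 -> op | op A2 op

Generating nonterminals: {A1, A2, A3, S}.
Reachable from S after that: {A1, A2, A3, S}.
Removed useless symbols: {A4} and every production mentioning them.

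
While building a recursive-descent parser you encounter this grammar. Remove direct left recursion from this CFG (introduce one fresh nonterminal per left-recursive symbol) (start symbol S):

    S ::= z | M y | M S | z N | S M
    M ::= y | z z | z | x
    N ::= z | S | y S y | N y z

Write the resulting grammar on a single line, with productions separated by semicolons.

Left recursion appears on S, N.
For S: α = {M}, β = {z, M y, M S, z N}. Rewrite as S → β S' and S' → α S' | ε.
For N: α = {y z}, β = {z, S, y S y}. Rewrite as N → β N' and N' → α N' | ε.

S ::= z S' | M y S' | M S S' | z N S'; M ::= y | z z | z | x; N ::= z N' | S N' | y S y N'; S' ::= M S' | ε; N' ::= y z N' | ε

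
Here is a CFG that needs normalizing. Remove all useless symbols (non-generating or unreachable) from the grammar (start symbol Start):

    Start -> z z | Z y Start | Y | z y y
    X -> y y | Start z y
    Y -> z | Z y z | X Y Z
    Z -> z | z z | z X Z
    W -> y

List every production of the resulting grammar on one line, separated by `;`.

Generating nonterminals: {Start, W, X, Y, Z}.
Reachable from Start after that: {Start, X, Y, Z}.
Removed useless symbols: {W} and every production mentioning them.

Start -> z z | Z y Start | Y | z y y; X -> y y | Start z y; Y -> z | Z y z | X Y Z; Z -> z | z z | z X Z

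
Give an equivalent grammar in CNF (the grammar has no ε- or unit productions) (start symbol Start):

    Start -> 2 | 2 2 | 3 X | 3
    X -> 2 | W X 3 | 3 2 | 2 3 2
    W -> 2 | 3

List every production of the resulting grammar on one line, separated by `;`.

Introduce a nonterminal for each terminal appearing in a rule of length ≥ 2: X1 → 2, X2 → 3.
Binarize each right-hand side of length ≥ 3 by chaining fresh nonterminals (Y1, Y2, …): affected rules were X → W X X2; X → X1 X2 X1.

Start -> 2 | X1 X1 | X2 X | 3; X -> 2 | W Y1 | X2 X1 | X1 Y2; W -> 2 | 3; X1 -> 2; X2 -> 3; Y1 -> X X2; Y2 -> X2 X1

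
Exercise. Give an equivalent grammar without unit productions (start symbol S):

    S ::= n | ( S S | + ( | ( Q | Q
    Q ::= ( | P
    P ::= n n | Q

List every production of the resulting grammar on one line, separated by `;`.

Unit pairs: P ⇒* {Q}; Q ⇒* {P}; S ⇒* {P, Q}.
Replace each nonterminal's rules with the union of the non-unit rules of every nonterminal it unit-derives.

S ::= n | ( S S | + ( | ( Q | n n | (; Q ::= n n | (; P ::= n n | (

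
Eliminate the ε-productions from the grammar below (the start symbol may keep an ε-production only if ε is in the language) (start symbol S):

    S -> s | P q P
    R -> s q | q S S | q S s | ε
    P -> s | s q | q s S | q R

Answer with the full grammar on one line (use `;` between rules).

S -> s | P q P; R -> s q | q S S | q S s; P -> s | s q | q s S | q R | q

Nullable set = {R}.
ε ∉ L(G), so no ε-production is kept.
For each production, add variants omitting each subset of nullable occurrences: P → q R gives q R | q.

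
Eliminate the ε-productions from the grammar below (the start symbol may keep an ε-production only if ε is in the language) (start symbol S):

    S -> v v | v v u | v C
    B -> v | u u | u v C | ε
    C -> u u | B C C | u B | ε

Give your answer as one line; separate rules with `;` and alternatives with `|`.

S -> v v | v v u | v C | v; B -> v | u u | u v C | u v; C -> u u | B C C | B C | B | C C | u B | u

Nullable nonterminals: {B, C}.
ε ∉ L(G), so no ε-production is kept.
Add the nullable-subset variants: S → v C gives v C | v. B → u v C gives u v C | u v. C → B C C gives B C C | B C | B | C C. C → u B gives u B | u.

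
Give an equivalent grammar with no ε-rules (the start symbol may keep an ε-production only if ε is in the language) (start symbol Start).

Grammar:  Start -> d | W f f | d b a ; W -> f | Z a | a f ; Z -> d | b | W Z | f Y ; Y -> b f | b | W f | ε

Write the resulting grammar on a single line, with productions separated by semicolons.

Start -> d | W f f | d b a; W -> f | Z a | a f; Z -> d | b | W Z | f Y | f; Y -> b f | b | W f

Nullable set = {Y}.
ε ∉ L(G), so no ε-production is kept.
Expand every rule over subsets of its nullable positions: Z → f Y gives f Y | f.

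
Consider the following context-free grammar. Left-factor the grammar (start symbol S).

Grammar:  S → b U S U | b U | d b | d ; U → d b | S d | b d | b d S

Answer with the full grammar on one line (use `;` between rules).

S → b U S' | d S''; U → d b | S d | b d U'; S' → S U | ε; S'' → b | ε; U' → ε | S

S has alternatives sharing prefix 'b U': factor to S → b U S' with S' → S U | ε.
S has alternatives sharing prefix 'd': factor to S → d S'' with S'' → b | ε.
U has alternatives sharing prefix 'b d': factor to U → b d U' with U' → ε | S.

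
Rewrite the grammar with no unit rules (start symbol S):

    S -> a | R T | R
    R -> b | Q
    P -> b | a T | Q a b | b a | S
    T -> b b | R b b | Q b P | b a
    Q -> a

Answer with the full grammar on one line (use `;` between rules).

Unit pairs: P ⇒* {Q, R, S}; R ⇒* {Q}; S ⇒* {Q, R}.
For every A with A ⇒* B via unit rules, add B's non-unit alternatives to A; then delete every rule of the form X → Y.

S -> a | R T | b; R -> a | b; P -> a | R T | b | a T | Q a b | b a; T -> b b | R b b | Q b P | b a; Q -> a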